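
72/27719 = 72/27719 =0.00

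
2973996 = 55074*54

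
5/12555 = 1/2511  =  0.00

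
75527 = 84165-8638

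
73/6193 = 73/6193 = 0.01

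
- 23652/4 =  - 5913 = -  5913.00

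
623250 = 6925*90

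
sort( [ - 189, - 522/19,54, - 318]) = [  -  318,-189, - 522/19,54 ] 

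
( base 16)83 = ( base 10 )131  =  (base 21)65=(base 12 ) ab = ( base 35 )3q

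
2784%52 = 28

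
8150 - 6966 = 1184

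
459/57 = 8 + 1/19=   8.05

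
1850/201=9+41/201 = 9.20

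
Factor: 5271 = 3^1 * 7^1*251^1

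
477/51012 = 53/5668 = 0.01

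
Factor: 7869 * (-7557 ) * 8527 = - 3^2* 11^1*43^1*61^1 * 229^1*8527^1 = - 507066863391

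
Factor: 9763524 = 2^2*3^3*90403^1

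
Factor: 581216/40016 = 2^1*61^( - 1)*443^1 = 886/61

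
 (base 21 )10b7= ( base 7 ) 36460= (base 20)13ej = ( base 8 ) 22433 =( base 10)9499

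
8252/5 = 8252/5 = 1650.40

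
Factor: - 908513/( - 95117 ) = 11^(-1)*8647^(-1) * 908513^1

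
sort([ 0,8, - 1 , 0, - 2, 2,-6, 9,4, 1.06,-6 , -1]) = [  -  6,  -  6,-2, - 1 , - 1,0,0, 1.06,2,4 , 8, 9 ] 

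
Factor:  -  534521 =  - 13^1 * 41117^1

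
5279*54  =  285066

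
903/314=2 + 275/314 = 2.88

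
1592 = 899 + 693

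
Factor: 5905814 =2^1*103^1 * 28669^1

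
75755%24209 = 3128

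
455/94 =455/94 = 4.84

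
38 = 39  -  1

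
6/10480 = 3/5240 = 0.00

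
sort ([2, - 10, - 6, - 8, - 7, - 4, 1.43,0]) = [  -  10, - 8, - 7 ,  -  6, - 4 , 0,1.43,2]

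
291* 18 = 5238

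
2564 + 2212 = 4776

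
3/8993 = 3/8993 = 0.00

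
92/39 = 92/39  =  2.36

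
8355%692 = 51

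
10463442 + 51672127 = 62135569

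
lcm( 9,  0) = 0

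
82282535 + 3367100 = 85649635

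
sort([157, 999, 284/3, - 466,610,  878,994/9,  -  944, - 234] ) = [ - 944, - 466, - 234,284/3, 994/9,157 , 610, 878,  999] 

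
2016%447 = 228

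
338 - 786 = -448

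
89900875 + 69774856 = 159675731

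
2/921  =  2/921 = 0.00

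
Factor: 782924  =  2^2 * 195731^1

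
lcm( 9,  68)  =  612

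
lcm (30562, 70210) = 2597770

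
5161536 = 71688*72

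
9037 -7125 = 1912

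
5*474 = 2370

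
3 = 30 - 27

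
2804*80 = 224320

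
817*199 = 162583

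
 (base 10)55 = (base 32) 1n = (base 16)37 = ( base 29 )1Q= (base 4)313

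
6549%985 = 639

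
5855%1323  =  563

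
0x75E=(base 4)131132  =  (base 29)271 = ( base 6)12422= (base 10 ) 1886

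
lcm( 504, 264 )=5544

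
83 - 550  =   -467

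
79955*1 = 79955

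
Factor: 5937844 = 2^2*11^1*134951^1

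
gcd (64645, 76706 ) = 7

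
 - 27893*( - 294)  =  8200542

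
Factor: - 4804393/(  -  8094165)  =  3^( -1 )*5^( - 1)*11^1*97^( - 1)*109^1*4007^1*5563^(-1) 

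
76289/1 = 76289  =  76289.00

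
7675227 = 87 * 88221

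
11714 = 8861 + 2853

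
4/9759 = 4/9759 = 0.00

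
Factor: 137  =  137^1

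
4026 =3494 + 532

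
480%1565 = 480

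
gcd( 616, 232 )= 8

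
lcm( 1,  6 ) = 6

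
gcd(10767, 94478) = 97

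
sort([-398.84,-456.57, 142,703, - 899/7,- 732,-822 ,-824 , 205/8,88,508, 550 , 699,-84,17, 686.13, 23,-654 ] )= [-824,-822 , - 732,- 654, - 456.57,-398.84, - 899/7, - 84, 17, 23, 205/8, 88, 142, 508,550, 686.13, 699, 703]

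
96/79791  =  32/26597 = 0.00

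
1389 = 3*463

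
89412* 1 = 89412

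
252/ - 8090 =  - 126/4045 = - 0.03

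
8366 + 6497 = 14863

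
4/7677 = 4/7677= 0.00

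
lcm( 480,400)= 2400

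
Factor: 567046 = 2^1*227^1 * 1249^1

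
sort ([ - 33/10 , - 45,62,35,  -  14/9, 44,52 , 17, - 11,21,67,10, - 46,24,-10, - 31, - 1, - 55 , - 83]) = [-83, - 55, - 46, - 45, - 31, - 11 , - 10, - 33/10,- 14/9, - 1,10,17,21,24, 35,44, 52,62 , 67 ] 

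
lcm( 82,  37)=3034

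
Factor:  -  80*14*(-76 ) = 85120 = 2^7*5^1 * 7^1*19^1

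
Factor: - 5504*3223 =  -17739392 = - 2^7*11^1*43^1* 293^1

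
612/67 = 9+9/67 = 9.13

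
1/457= 1/457 = 0.00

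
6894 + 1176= 8070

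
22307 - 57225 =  - 34918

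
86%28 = 2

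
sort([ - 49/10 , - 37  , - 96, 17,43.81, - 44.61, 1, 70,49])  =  [ - 96, - 44.61,  -  37,  -  49/10,1,  17,43.81,49,70]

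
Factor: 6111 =3^2 *7^1*97^1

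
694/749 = 694/749 = 0.93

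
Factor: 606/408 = 101/68 =2^(- 2)*17^( - 1) * 101^1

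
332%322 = 10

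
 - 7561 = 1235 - 8796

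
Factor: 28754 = 2^1*11^1*1307^1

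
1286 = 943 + 343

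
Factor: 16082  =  2^1*11^1 * 17^1* 43^1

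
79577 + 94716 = 174293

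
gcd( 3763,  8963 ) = 1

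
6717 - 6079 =638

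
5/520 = 1/104 = 0.01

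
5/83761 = 5/83761=0.00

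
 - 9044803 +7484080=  - 1560723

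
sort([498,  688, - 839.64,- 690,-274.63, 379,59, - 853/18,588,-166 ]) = [ - 839.64, - 690, - 274.63, - 166, - 853/18, 59,379,  498,  588,688] 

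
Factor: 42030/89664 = 15/32 = 2^( - 5 )*3^1*5^1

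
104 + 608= 712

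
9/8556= 3/2852= 0.00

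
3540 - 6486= - 2946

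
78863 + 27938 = 106801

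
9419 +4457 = 13876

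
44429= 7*6347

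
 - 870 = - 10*87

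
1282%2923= 1282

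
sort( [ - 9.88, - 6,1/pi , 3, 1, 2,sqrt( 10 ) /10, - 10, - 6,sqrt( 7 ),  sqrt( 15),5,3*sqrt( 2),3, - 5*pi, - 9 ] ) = [ - 5*pi, - 10, - 9.88, - 9, - 6, - 6,sqrt(10)/10,1/pi,1,2,  sqrt ( 7),3, 3,sqrt( 15),3*sqrt (2 ),5]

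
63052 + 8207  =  71259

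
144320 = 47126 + 97194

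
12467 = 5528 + 6939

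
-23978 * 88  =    -  2110064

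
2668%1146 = 376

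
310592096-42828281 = 267763815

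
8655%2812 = 219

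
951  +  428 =1379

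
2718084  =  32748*83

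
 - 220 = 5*( - 44) 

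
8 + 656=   664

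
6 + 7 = 13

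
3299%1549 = 201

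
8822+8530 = 17352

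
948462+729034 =1677496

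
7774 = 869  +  6905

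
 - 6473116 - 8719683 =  - 15192799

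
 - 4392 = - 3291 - 1101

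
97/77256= 97/77256 = 0.00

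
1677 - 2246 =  - 569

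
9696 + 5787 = 15483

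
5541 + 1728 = 7269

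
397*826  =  327922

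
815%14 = 3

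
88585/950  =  17717/190 = 93.25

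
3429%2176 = 1253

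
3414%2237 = 1177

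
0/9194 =0 = 0.00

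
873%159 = 78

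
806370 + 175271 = 981641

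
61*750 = 45750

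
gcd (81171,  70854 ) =3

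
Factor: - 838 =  -2^1*419^1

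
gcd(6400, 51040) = 160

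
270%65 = 10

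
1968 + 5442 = 7410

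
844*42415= 35798260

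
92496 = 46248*2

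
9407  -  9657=-250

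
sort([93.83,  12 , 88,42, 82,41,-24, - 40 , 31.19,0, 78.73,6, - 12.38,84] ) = [ - 40, - 24, - 12.38, 0, 6,12 , 31.19, 41,42,78.73, 82, 84,88,93.83] 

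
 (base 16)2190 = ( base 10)8592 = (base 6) 103440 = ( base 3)102210020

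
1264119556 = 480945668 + 783173888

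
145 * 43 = 6235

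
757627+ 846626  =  1604253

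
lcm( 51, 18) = 306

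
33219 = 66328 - 33109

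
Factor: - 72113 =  - 37^1 * 1949^1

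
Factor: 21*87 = 1827 = 3^2*7^1 * 29^1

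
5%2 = 1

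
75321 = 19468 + 55853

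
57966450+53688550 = 111655000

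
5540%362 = 110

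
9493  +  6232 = 15725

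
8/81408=1/10176 = 0.00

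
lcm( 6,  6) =6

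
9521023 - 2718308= 6802715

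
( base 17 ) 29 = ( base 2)101011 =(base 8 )53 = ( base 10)43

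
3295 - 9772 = -6477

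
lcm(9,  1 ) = 9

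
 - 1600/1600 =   -  1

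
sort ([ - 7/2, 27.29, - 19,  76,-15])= [ - 19, - 15,  -  7/2, 27.29,76]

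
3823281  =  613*6237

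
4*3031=12124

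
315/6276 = 105/2092 = 0.05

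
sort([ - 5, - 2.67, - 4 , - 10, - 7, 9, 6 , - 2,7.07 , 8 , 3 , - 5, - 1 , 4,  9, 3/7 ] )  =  [ - 10, - 7 , - 5,  -  5, - 4, - 2.67 ,-2 , - 1,3/7, 3,4 , 6 , 7.07 , 8,  9, 9] 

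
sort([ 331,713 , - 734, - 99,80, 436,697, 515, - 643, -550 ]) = [ - 734, - 643, - 550, - 99,80,331,  436,515,697,713 ]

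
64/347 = 64/347 = 0.18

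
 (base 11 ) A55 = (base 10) 1270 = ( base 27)1K1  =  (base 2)10011110110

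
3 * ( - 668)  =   - 2004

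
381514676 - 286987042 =94527634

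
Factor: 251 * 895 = 5^1*179^1*251^1 = 224645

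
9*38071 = 342639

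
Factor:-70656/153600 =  - 2^( - 1 ) * 5^( - 2) * 23^1 = -23/50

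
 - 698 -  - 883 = 185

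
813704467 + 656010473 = 1469714940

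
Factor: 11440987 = 67^1* 170761^1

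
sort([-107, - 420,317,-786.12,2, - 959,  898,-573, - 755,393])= [ - 959, -786.12, - 755, - 573, - 420, -107,2, 317,393, 898]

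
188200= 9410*20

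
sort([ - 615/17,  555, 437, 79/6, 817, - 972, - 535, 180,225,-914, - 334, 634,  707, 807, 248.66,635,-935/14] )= [  -  972, - 914, - 535, - 334, - 935/14, - 615/17, 79/6,180, 225,248.66, 437, 555,634,635,707, 807, 817 ]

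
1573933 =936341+637592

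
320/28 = 80/7 = 11.43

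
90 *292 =26280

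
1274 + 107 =1381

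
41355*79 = 3267045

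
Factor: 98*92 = 9016 = 2^3 * 7^2*23^1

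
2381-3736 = - 1355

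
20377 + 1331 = 21708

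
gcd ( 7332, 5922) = 282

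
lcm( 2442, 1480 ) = 48840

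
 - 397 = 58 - 455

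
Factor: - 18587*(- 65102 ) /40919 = 2^1*17^(  -  1 )*29^( - 1) * 43^1*83^( - 1)*757^1*18587^1 =1210050874/40919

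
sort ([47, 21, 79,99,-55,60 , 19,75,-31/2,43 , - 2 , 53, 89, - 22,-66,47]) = [ - 66, - 55,-22, - 31/2, - 2, 19, 21,43,47,47, 53 , 60, 75,79,89, 99]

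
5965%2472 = 1021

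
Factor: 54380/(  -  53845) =  -  2^2*11^(  -  2 )* 89^( - 1 )*2719^1 =- 10876/10769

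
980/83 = 11+67/83 = 11.81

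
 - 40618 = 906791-947409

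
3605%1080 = 365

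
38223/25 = 1528 + 23/25 = 1528.92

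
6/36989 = 6/36989 = 0.00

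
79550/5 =15910 = 15910.00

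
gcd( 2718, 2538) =18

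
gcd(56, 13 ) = 1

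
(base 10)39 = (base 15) 29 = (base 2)100111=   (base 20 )1j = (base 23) 1G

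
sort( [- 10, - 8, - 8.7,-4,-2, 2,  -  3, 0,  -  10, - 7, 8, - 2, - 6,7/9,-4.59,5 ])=[ - 10, - 10, - 8.7, - 8 , -7  , - 6,-4.59, - 4,  -  3, - 2,  -  2,  0, 7/9,2  ,  5, 8 ] 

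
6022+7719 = 13741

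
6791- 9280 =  - 2489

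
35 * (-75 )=-2625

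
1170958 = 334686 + 836272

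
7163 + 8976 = 16139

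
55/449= 55/449 = 0.12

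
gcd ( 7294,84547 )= 1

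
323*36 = 11628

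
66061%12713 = 2496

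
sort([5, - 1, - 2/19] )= [ - 1,-2/19, 5]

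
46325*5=231625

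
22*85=1870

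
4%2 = 0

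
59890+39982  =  99872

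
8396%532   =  416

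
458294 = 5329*86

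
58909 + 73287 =132196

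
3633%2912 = 721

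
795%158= 5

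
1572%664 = 244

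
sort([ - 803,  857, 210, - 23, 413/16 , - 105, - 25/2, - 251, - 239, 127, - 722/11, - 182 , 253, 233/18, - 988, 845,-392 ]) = [ - 988, - 803 ,  -  392 , - 251, - 239, - 182, - 105, - 722/11 ,- 23 , - 25/2,233/18,413/16, 127,210, 253, 845, 857]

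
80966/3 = 80966/3 = 26988.67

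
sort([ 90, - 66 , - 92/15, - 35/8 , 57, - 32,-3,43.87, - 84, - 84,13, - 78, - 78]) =[ -84,- 84 , - 78, - 78, - 66, - 32, - 92/15,- 35/8, - 3,13, 43.87, 57,90]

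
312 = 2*156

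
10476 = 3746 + 6730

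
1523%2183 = 1523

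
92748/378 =15458/63 = 245.37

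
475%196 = 83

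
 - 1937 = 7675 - 9612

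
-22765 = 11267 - 34032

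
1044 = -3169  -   - 4213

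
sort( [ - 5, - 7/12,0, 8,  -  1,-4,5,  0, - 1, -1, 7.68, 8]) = [ - 5,-4 , - 1, - 1, - 1 , -7/12, 0, 0, 5, 7.68,  8, 8]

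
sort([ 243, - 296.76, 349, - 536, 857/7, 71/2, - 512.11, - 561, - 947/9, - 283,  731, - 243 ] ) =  [  -  561,  -  536,-512.11, - 296.76, - 283, - 243, - 947/9,71/2, 857/7,243, 349, 731 ]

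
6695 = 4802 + 1893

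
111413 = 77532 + 33881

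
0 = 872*0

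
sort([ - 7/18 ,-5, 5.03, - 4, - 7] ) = [- 7, - 5,-4,-7/18 , 5.03 ] 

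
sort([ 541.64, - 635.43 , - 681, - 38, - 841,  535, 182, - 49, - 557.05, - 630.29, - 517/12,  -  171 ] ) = [ - 841,  -  681, - 635.43, - 630.29, - 557.05,-171,-49, - 517/12, - 38, 182, 535,541.64 ] 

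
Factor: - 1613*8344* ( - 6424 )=86459793728 = 2^6*7^1*11^1*73^1*149^1*1613^1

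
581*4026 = 2339106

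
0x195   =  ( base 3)120000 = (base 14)20d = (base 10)405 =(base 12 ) 299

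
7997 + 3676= 11673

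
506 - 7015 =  - 6509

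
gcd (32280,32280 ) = 32280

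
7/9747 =7/9747 = 0.00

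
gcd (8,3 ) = 1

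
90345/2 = 45172 + 1/2 =45172.50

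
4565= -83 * ( - 55)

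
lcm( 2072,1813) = 14504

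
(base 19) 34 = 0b111101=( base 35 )1q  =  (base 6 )141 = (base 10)61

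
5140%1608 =316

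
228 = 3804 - 3576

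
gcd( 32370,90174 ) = 6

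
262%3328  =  262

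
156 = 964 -808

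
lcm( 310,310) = 310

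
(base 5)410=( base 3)10220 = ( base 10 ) 105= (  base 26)41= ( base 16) 69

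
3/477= 1/159 = 0.01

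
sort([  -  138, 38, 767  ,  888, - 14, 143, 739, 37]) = [ - 138, - 14,37, 38,143,739  ,  767, 888] 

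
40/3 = 40/3 = 13.33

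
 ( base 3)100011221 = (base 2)1101000100110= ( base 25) AHJ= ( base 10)6694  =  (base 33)64S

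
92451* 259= 23944809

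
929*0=0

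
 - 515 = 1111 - 1626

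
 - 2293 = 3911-6204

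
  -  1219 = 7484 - 8703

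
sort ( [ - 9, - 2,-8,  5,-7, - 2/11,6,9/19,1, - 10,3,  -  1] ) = [- 10, - 9,-8 , - 7, - 2, - 1, -2/11,9/19,1, 3,5, 6] 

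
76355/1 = 76355 = 76355.00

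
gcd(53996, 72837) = 1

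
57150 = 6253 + 50897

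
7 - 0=7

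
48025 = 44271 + 3754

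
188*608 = 114304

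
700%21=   7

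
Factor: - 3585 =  - 3^1*5^1*239^1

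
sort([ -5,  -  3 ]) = [-5,  -  3]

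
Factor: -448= - 2^6 * 7^1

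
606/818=303/409 =0.74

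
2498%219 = 89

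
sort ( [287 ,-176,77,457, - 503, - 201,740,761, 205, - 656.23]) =[ - 656.23, - 503, - 201, - 176,77, 205,287, 457, 740,761]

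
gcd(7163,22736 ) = 29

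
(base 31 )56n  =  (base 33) 4jv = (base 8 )11626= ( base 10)5014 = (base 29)5rq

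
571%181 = 28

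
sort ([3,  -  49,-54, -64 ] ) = [-64, - 54, - 49,  3 ] 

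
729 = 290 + 439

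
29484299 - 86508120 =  -57023821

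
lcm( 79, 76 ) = 6004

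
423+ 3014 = 3437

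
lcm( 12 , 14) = 84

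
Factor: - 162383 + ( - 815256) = - 13^1  *  157^1* 479^1 = - 977639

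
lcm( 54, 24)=216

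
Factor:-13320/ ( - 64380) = 6/29 = 2^1*3^1*29^(  -  1) 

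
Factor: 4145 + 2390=6535= 5^1*1307^1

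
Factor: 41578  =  2^1 * 20789^1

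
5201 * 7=36407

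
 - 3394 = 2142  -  5536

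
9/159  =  3/53 = 0.06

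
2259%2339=2259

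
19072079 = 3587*5317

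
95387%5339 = 4624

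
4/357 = 4/357 = 0.01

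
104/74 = 1 + 15/37=   1.41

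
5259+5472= 10731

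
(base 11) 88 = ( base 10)96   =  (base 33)2U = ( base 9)116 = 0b1100000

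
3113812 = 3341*932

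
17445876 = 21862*798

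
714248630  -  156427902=557820728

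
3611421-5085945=  -  1474524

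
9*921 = 8289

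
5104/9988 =116/227 = 0.51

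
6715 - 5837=878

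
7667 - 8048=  - 381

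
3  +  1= 4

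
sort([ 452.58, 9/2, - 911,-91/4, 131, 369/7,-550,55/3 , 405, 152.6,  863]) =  [-911,-550 , - 91/4, 9/2, 55/3 , 369/7, 131,152.6, 405, 452.58, 863]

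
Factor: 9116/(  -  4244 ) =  - 2279/1061 = - 43^1 * 53^1*1061^(-1) 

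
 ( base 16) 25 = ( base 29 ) 18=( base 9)41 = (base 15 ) 27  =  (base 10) 37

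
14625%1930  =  1115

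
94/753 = 94/753  =  0.12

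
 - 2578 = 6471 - 9049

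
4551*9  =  40959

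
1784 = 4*446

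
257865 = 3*85955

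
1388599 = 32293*43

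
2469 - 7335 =-4866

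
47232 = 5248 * 9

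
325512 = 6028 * 54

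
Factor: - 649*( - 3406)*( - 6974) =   -  15415985156 = - 2^2 * 11^2 *13^1*59^1*131^1*317^1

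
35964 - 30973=4991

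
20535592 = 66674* 308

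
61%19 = 4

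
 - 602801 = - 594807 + -7994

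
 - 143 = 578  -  721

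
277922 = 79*3518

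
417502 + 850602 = 1268104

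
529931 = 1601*331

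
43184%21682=21502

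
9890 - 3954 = 5936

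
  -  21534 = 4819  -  26353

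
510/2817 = 170/939 = 0.18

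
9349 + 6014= 15363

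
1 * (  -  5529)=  - 5529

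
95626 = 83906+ 11720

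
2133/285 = 711/95=7.48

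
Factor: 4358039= 7^1  *  622577^1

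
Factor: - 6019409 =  - 11^1*19^1 *83^1*347^1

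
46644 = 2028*23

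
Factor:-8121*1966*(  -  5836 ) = 93176910696  =  2^3* 3^1*983^1*1459^1*2707^1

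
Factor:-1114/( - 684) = 557/342 =2^( - 1 )*3^( - 2)*19^ (-1 )*557^1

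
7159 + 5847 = 13006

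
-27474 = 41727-69201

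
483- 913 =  - 430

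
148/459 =148/459=0.32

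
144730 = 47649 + 97081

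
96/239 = 96/239 =0.40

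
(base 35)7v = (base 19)ea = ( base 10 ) 276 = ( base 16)114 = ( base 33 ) 8c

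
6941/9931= 6941/9931 = 0.70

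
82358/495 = 166+188/495 = 166.38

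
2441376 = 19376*126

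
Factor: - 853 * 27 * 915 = -3^4 * 5^1*61^1*853^1 = - 21073365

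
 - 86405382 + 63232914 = - 23172468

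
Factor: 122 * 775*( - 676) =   -  63915800 = - 2^3*5^2*13^2*31^1*61^1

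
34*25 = 850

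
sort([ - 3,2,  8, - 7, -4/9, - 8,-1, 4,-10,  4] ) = [ - 10, - 8, - 7, - 3, - 1, - 4/9, 2, 4, 4, 8]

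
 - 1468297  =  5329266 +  - 6797563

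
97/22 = 4 + 9/22 = 4.41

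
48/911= 48/911 = 0.05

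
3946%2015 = 1931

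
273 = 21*13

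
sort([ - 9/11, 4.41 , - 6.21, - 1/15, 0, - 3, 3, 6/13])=[ - 6.21, - 3 , - 9/11,-1/15, 0, 6/13,3,  4.41]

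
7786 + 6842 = 14628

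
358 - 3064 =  - 2706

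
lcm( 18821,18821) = 18821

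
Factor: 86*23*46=90988 = 2^2*23^2*43^1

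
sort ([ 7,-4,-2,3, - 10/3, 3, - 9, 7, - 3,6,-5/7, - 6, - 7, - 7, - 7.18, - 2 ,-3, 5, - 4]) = [  -  9, - 7.18, - 7, - 7,  -  6,- 4,-4, - 10/3, - 3,- 3, - 2, -2, - 5/7, 3, 3, 5 , 6 , 7, 7]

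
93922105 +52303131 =146225236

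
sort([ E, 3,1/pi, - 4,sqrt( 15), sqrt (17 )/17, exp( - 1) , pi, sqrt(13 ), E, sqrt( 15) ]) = [-4, sqrt(17)/17, 1/pi , exp( - 1 ), E,E,3, pi, sqrt( 13), sqrt(15),sqrt (15) ] 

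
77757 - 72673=5084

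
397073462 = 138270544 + 258802918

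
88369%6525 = 3544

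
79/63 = 1 + 16/63=1.25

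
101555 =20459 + 81096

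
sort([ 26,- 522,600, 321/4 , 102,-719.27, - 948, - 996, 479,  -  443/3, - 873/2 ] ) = [ - 996, - 948, - 719.27, - 522,  -  873/2,-443/3, 26,321/4,102,479, 600]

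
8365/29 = 8365/29  =  288.45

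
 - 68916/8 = - 17229/2 = -  8614.50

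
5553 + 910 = 6463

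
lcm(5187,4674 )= 425334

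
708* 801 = 567108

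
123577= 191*647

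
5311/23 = 5311/23 = 230.91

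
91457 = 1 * 91457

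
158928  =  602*264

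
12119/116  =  12119/116 = 104.47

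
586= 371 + 215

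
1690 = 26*65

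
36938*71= 2622598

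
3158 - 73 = 3085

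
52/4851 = 52/4851 = 0.01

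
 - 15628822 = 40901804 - 56530626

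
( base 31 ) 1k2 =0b11000101111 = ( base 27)24H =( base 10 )1583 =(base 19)476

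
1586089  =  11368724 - 9782635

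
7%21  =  7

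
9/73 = 9/73= 0.12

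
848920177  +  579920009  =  1428840186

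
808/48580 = 202/12145 = 0.02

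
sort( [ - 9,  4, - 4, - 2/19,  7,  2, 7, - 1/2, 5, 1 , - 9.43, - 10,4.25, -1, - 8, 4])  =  [ - 10, - 9.43, - 9, - 8, - 4 , - 1, - 1/2,  -  2/19,1,  2,4, 4, 4.25,5 , 7,7 ] 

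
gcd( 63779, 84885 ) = 1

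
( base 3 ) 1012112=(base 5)12003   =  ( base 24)1CE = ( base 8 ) 1556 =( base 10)878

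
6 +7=13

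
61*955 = 58255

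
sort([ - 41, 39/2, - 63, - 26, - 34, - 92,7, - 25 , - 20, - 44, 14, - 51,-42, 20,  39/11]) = [-92 , - 63,- 51, - 44, - 42, - 41, - 34,-26 , - 25, - 20, 39/11,7,  14, 39/2, 20 ]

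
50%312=50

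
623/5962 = 623/5962  =  0.10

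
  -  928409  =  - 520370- 408039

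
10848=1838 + 9010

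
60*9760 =585600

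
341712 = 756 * 452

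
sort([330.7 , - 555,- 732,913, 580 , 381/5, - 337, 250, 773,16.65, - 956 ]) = [ - 956, - 732,- 555,  -  337,  16.65,381/5,250,330.7,580, 773, 913]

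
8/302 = 4/151 = 0.03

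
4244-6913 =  - 2669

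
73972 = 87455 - 13483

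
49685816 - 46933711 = 2752105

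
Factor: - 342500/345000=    - 137/138= - 2^( - 1 )*3^( - 1) * 23^ ( - 1)* 137^1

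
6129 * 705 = 4320945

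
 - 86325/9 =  - 9592 + 1/3 = - 9591.67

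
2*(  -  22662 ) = -45324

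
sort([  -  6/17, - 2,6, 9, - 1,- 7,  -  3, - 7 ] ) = [ -7,  -  7, - 3, - 2, - 1, - 6/17,6, 9] 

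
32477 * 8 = 259816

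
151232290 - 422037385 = -270805095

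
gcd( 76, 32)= 4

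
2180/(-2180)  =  -1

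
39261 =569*69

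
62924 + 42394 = 105318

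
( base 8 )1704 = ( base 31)103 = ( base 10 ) 964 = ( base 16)3C4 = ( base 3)1022201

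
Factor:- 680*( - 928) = 2^8*5^1 * 17^1*29^1 = 631040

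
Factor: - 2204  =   - 2^2*19^1*29^1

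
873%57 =18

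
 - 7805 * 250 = - 1951250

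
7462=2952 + 4510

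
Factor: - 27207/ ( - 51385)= 3^2*5^(-1) *43^( - 1)*239^(-1)*3023^1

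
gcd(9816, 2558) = 2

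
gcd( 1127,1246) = 7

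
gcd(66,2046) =66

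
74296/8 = 9287 = 9287.00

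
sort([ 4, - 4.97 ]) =[ - 4.97,4 ]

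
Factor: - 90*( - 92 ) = 8280 = 2^3*3^2*5^1*23^1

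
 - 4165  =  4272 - 8437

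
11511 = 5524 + 5987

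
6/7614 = 1/1269 = 0.00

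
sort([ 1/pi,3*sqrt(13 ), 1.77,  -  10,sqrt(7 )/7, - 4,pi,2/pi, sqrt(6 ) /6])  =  [ - 10, - 4, 1/pi,  sqrt( 7 )/7,  sqrt(6 )/6,  2/pi,1.77 , pi,3*sqrt ( 13 ) ]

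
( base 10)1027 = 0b10000000011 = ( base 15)487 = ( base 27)1b1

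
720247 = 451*1597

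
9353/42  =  222  +  29/42 = 222.69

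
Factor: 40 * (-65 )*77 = - 200200 = - 2^3*5^2*7^1 * 11^1* 13^1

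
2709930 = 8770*309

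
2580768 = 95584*27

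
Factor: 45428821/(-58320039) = - 3^( - 1)*71^(-1)*487^1*93283^1 * 273803^( - 1 )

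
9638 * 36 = 346968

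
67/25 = 67/25 = 2.68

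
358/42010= 179/21005 = 0.01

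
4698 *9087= 42690726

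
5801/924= 5801/924 = 6.28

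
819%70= 49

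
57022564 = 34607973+22414591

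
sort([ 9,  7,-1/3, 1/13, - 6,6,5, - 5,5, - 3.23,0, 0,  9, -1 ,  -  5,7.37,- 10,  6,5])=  [  -  10,-6, - 5, - 5,-3.23,-1,-1/3,  0,0, 1/13,5,5, 5,6,  6 , 7, 7.37, 9,  9 ] 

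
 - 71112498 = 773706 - 71886204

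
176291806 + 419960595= 596252401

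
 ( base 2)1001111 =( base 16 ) 4F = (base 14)59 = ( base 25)34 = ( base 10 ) 79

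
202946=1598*127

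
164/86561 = 164/86561=0.00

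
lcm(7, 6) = 42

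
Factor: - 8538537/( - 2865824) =2^( - 5 ) * 3^1*7^1*13^(- 1)*41^1*47^1*83^ ( - 2 )*211^1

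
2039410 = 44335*46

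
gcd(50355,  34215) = 15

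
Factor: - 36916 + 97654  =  60738=2^1*3^1*53^1*191^1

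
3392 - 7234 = -3842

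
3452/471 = 7 + 155/471= 7.33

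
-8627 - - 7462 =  -1165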